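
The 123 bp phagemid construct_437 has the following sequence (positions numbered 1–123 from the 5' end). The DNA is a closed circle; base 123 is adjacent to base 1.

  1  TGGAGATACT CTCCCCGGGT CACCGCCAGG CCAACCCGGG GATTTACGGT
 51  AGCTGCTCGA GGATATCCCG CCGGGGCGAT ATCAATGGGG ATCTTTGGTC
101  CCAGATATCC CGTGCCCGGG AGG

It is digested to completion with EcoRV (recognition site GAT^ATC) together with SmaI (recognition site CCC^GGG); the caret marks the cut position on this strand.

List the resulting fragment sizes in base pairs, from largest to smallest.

27, 26, 22, 21, 16, 11 bp

EcoRV sites (GATATC) start at positions 62, 78, 104.
EcoRV cuts after base 3 of each site, so after positions 64, 80, 106.
SmaI sites (CCCGGG) start at positions 14, 35, 115.
SmaI cuts after base 3 of each site, so after positions 16, 37, 117.
Combined cut positions: 16, 37, 64, 80, 106, 117.
Circular molecule, 6 cuts → 6 fragments:
  17–37 → 21 bp
  38–64 → 27 bp
  65–80 → 16 bp
  81–106 → 26 bp
  107–117 → 11 bp
  118–123 then 1–16 → 6 + 16 = 22 bp
Sorted largest to smallest: 27, 26, 22, 21, 16, 11 bp.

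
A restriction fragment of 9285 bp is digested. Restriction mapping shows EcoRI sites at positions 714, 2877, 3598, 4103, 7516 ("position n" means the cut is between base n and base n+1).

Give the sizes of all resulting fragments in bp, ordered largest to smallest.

3413, 2163, 1769, 721, 714, 505 bp

Linear molecule, 5 cuts → 6 fragments:
  714 − 0 = 714 bp
  2877 − 714 = 2163 bp
  3598 − 2877 = 721 bp
  4103 − 3598 = 505 bp
  7516 − 4103 = 3413 bp
  9285 − 7516 = 1769 bp
Sorted largest to smallest: 3413, 2163, 1769, 721, 714, 505 bp.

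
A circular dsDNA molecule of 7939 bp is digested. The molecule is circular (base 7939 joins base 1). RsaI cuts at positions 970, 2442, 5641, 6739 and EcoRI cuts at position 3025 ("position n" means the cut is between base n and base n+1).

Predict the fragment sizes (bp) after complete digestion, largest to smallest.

Combined cut positions (sorted): 970, 2442, 3025, 5641, 6739.
Circular molecule, 5 cuts → 5 fragments:
  2442 − 970 = 1472 bp
  3025 − 2442 = 583 bp
  5641 − 3025 = 2616 bp
  6739 − 5641 = 1098 bp
  wrap: 7939 − 6739 + 970 = 2170 bp
Sorted largest to smallest: 2616, 2170, 1472, 1098, 583 bp.

2616, 2170, 1472, 1098, 583 bp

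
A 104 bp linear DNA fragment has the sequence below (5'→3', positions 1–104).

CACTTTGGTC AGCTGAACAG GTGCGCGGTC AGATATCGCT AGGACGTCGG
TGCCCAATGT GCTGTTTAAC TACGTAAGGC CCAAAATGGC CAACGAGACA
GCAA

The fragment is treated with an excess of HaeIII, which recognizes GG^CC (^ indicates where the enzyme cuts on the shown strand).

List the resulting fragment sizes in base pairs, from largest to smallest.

79, 15, 10 bp

HaeIII sites (GGCC) start at positions 78, 88.
HaeIII cuts after base 2 of each site, so after positions 79, 89.
Linear molecule, 2 cuts → 3 fragments:
  1–79 → 79 bp
  80–89 → 10 bp
  90–104 → 15 bp
Sorted largest to smallest: 79, 15, 10 bp.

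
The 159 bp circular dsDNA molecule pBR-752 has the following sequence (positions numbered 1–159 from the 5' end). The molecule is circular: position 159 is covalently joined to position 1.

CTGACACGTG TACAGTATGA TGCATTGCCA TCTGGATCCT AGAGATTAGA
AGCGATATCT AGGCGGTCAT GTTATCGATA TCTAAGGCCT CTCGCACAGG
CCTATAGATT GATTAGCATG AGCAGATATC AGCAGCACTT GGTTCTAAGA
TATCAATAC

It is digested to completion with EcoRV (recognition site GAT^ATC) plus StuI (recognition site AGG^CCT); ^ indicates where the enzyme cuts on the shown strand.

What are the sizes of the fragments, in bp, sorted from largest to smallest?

64, 27, 24, 23, 13, 8 bp

EcoRV sites (GATATC) start at positions 54, 77, 125, 149.
EcoRV cuts after base 3 of each site, so after positions 56, 79, 127, 151.
StuI sites (AGGCCT) start at positions 85, 98.
StuI cuts after base 3 of each site, so after positions 87, 100.
Combined cut positions: 56, 79, 87, 100, 127, 151.
Circular molecule, 6 cuts → 6 fragments:
  57–79 → 23 bp
  80–87 → 8 bp
  88–100 → 13 bp
  101–127 → 27 bp
  128–151 → 24 bp
  152–159 then 1–56 → 8 + 56 = 64 bp
Sorted largest to smallest: 64, 27, 24, 23, 13, 8 bp.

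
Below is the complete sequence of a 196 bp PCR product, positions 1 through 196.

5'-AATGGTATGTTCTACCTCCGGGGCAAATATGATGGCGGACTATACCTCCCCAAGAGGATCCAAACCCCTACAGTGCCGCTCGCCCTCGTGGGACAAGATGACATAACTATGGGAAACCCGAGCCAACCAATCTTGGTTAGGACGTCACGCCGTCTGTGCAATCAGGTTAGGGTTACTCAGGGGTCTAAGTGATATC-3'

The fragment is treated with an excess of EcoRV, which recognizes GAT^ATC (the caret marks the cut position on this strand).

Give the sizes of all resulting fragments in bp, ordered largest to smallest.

193, 3 bp

The EcoRV site (GATATC) starts at position 191.
EcoRV cuts after base 3 of each site, so after position 193.
Linear molecule, 1 cut → 2 fragments:
  1–193 → 193 bp
  194–196 → 3 bp
Sorted largest to smallest: 193, 3 bp.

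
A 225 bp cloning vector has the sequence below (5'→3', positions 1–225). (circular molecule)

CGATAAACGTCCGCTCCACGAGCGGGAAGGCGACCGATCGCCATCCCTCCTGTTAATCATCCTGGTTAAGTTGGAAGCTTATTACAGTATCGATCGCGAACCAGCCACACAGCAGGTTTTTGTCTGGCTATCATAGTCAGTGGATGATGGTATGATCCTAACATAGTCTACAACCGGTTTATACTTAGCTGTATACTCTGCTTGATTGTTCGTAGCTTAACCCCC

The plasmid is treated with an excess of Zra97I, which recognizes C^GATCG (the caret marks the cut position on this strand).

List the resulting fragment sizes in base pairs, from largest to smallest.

169, 56 bp

Zra97I sites (CGATCG) start at positions 35, 91.
Zra97I cuts after the first base of each site, so after positions 35, 91.
Circular molecule, 2 cuts → 2 fragments:
  36–91 → 56 bp
  92–225 then 1–35 → 134 + 35 = 169 bp
Sorted largest to smallest: 169, 56 bp.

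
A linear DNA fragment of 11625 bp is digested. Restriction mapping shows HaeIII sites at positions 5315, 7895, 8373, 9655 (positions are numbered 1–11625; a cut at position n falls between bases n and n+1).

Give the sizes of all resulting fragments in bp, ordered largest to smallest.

5315, 2580, 1970, 1282, 478 bp

Linear molecule, 4 cuts → 5 fragments:
  5315 − 0 = 5315 bp
  7895 − 5315 = 2580 bp
  8373 − 7895 = 478 bp
  9655 − 8373 = 1282 bp
  11625 − 9655 = 1970 bp
Sorted largest to smallest: 5315, 2580, 1970, 1282, 478 bp.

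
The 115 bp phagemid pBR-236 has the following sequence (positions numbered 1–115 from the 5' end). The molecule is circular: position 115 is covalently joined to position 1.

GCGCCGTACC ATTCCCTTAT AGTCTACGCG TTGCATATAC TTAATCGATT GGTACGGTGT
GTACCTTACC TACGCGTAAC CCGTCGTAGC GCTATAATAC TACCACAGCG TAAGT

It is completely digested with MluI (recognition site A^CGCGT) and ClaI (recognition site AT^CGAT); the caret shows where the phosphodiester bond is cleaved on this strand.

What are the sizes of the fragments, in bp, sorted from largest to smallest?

MluI sites (ACGCGT) start at positions 26, 72.
MluI cuts after the first base of each site, so after positions 26, 72.
The ClaI site (ATCGAT) starts at position 44.
ClaI cuts after base 2 of each site, so after position 45.
Combined cut positions: 26, 45, 72.
Circular molecule, 3 cuts → 3 fragments:
  27–45 → 19 bp
  46–72 → 27 bp
  73–115 then 1–26 → 43 + 26 = 69 bp
Sorted largest to smallest: 69, 27, 19 bp.

69, 27, 19 bp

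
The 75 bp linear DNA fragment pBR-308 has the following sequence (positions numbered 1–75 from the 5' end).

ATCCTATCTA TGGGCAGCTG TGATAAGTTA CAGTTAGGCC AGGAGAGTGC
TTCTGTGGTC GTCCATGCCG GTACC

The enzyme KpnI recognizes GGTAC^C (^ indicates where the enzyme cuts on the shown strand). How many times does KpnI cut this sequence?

1

GGTACC occurs starting at position 70.
KpnI cuts at 1 site.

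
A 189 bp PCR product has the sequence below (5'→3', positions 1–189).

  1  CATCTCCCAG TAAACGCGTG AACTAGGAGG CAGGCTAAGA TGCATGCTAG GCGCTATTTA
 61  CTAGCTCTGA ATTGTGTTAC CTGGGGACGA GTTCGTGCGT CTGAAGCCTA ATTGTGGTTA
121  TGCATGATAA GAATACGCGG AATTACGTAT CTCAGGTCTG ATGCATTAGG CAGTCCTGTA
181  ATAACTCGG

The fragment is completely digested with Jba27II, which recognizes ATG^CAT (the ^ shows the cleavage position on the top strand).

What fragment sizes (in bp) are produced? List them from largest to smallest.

80, 42, 41, 26 bp

Jba27II sites (ATGCAT) start at positions 40, 120, 161.
Jba27II cuts after base 3 of each site, so after positions 42, 122, 163.
Linear molecule, 3 cuts → 4 fragments:
  1–42 → 42 bp
  43–122 → 80 bp
  123–163 → 41 bp
  164–189 → 26 bp
Sorted largest to smallest: 80, 42, 41, 26 bp.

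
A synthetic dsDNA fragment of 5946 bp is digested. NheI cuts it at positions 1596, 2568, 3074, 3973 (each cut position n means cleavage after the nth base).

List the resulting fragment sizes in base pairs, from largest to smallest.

Linear molecule, 4 cuts → 5 fragments:
  1596 − 0 = 1596 bp
  2568 − 1596 = 972 bp
  3074 − 2568 = 506 bp
  3973 − 3074 = 899 bp
  5946 − 3973 = 1973 bp
Sorted largest to smallest: 1973, 1596, 972, 899, 506 bp.

1973, 1596, 972, 899, 506 bp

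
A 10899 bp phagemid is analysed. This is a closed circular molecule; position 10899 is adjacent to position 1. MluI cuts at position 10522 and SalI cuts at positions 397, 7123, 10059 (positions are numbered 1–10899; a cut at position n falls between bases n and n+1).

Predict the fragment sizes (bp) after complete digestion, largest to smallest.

Combined cut positions (sorted): 397, 7123, 10059, 10522.
Circular molecule, 4 cuts → 4 fragments:
  7123 − 397 = 6726 bp
  10059 − 7123 = 2936 bp
  10522 − 10059 = 463 bp
  wrap: 10899 − 10522 + 397 = 774 bp
Sorted largest to smallest: 6726, 2936, 774, 463 bp.

6726, 2936, 774, 463 bp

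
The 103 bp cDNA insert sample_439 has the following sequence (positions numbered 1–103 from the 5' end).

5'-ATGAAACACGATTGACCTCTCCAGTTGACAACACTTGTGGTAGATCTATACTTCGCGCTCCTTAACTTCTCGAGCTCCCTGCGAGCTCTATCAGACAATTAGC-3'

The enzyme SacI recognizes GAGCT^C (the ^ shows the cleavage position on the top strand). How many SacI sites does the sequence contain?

GAGCTC occurs starting at positions 72, 83.
SacI cuts at 2 sites.

2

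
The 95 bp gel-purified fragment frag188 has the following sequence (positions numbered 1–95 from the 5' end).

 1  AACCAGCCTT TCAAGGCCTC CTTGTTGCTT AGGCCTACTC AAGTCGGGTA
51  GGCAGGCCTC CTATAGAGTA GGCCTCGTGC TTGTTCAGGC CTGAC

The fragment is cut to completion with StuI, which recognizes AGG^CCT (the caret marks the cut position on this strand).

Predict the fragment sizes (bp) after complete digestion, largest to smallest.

StuI sites (AGGCCT) start at positions 14, 31, 54, 70, 87.
StuI cuts after base 3 of each site, so after positions 16, 33, 56, 72, 89.
Linear molecule, 5 cuts → 6 fragments:
  1–16 → 16 bp
  17–33 → 17 bp
  34–56 → 23 bp
  57–72 → 16 bp
  73–89 → 17 bp
  90–95 → 6 bp
Sorted largest to smallest: 23, 17, 17, 16, 16, 6 bp.

23, 17, 17, 16, 16, 6 bp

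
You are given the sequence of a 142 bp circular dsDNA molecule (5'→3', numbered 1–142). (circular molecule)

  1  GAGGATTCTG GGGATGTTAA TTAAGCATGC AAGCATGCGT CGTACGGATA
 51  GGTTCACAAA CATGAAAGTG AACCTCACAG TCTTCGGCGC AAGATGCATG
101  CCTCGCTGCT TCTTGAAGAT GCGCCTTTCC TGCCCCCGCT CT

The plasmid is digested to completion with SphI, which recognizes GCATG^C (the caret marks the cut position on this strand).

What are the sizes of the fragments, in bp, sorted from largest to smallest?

SphI sites (GCATGC) start at positions 25, 33, 96.
SphI cuts after base 5 of each site (before the last base), so after positions 29, 37, 100.
Circular molecule, 3 cuts → 3 fragments:
  30–37 → 8 bp
  38–100 → 63 bp
  101–142 then 1–29 → 42 + 29 = 71 bp
Sorted largest to smallest: 71, 63, 8 bp.

71, 63, 8 bp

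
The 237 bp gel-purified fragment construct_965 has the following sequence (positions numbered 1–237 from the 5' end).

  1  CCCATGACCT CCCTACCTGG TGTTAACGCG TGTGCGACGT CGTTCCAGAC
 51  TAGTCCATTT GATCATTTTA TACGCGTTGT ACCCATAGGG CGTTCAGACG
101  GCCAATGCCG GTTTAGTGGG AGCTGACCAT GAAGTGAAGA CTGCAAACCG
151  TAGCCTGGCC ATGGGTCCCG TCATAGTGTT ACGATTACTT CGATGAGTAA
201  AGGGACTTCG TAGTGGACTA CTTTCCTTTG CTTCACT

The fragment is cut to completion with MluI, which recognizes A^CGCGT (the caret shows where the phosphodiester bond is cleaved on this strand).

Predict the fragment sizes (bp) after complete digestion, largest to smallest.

165, 46, 26 bp

MluI sites (ACGCGT) start at positions 26, 72.
MluI cuts after the first base of each site, so after positions 26, 72.
Linear molecule, 2 cuts → 3 fragments:
  1–26 → 26 bp
  27–72 → 46 bp
  73–237 → 165 bp
Sorted largest to smallest: 165, 46, 26 bp.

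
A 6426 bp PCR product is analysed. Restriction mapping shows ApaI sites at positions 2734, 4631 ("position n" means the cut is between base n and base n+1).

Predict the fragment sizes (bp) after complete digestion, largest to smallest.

Linear molecule, 2 cuts → 3 fragments:
  2734 − 0 = 2734 bp
  4631 − 2734 = 1897 bp
  6426 − 4631 = 1795 bp
Sorted largest to smallest: 2734, 1897, 1795 bp.

2734, 1897, 1795 bp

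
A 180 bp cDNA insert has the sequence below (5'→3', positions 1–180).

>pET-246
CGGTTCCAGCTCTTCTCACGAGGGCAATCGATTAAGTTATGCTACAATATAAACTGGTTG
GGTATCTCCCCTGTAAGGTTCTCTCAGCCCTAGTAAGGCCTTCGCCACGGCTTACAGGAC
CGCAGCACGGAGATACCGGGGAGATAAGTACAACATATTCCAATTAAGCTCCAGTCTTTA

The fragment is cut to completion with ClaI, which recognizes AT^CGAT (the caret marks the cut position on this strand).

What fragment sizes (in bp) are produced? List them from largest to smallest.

The ClaI site (ATCGAT) starts at position 27.
ClaI cuts after base 2 of each site, so after position 28.
Linear molecule, 1 cut → 2 fragments:
  1–28 → 28 bp
  29–180 → 152 bp
Sorted largest to smallest: 152, 28 bp.

152, 28 bp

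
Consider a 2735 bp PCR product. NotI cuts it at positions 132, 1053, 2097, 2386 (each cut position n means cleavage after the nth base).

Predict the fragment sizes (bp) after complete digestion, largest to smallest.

1044, 921, 349, 289, 132 bp

Linear molecule, 4 cuts → 5 fragments:
  132 − 0 = 132 bp
  1053 − 132 = 921 bp
  2097 − 1053 = 1044 bp
  2386 − 2097 = 289 bp
  2735 − 2386 = 349 bp
Sorted largest to smallest: 1044, 921, 349, 289, 132 bp.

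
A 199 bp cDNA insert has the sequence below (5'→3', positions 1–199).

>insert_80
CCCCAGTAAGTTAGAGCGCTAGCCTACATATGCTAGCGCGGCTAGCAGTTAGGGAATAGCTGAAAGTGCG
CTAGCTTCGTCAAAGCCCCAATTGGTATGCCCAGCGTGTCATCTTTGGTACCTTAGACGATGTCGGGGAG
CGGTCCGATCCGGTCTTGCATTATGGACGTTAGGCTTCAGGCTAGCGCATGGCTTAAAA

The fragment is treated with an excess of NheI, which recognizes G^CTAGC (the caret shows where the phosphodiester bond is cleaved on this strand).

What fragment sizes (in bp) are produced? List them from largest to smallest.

111, 29, 18, 18, 14, 9 bp

NheI sites (GCTAGC) start at positions 18, 32, 41, 70, 181.
NheI cuts after the first base of each site, so after positions 18, 32, 41, 70, 181.
Linear molecule, 5 cuts → 6 fragments:
  1–18 → 18 bp
  19–32 → 14 bp
  33–41 → 9 bp
  42–70 → 29 bp
  71–181 → 111 bp
  182–199 → 18 bp
Sorted largest to smallest: 111, 29, 18, 18, 14, 9 bp.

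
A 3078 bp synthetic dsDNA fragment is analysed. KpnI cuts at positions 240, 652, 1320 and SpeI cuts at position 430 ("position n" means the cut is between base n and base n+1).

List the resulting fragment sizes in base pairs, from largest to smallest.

Combined cut positions (sorted): 240, 430, 652, 1320.
Linear molecule, 4 cuts → 5 fragments:
  240 − 0 = 240 bp
  430 − 240 = 190 bp
  652 − 430 = 222 bp
  1320 − 652 = 668 bp
  3078 − 1320 = 1758 bp
Sorted largest to smallest: 1758, 668, 240, 222, 190 bp.

1758, 668, 240, 222, 190 bp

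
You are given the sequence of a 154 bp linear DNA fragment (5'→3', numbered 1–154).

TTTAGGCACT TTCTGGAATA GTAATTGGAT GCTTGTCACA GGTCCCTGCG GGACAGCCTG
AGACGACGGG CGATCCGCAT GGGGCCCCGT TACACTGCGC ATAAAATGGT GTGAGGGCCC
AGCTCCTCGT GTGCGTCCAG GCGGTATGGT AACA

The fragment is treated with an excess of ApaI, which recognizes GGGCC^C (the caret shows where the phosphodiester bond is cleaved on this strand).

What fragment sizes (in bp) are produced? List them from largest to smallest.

ApaI sites (GGGCCC) start at positions 82, 115.
ApaI cuts after base 5 of each site (before the last base), so after positions 86, 119.
Linear molecule, 2 cuts → 3 fragments:
  1–86 → 86 bp
  87–119 → 33 bp
  120–154 → 35 bp
Sorted largest to smallest: 86, 35, 33 bp.

86, 35, 33 bp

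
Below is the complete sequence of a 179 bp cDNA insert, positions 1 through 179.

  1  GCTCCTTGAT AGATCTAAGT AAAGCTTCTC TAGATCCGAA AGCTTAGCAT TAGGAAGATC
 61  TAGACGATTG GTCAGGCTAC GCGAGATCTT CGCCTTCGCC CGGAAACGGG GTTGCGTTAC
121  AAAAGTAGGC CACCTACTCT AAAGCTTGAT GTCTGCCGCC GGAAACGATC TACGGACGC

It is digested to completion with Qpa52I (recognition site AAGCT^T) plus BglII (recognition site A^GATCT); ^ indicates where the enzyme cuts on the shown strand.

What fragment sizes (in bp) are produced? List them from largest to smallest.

Qpa52I sites (AAGCTT) start at positions 22, 40, 142.
Qpa52I cuts after base 5 of each site (before the last base), so after positions 26, 44, 146.
BglII sites (AGATCT) start at positions 11, 56, 84.
BglII cuts after the first base of each site, so after positions 11, 56, 84.
Combined cut positions: 11, 26, 44, 56, 84, 146.
Linear molecule, 6 cuts → 7 fragments:
  1–11 → 11 bp
  12–26 → 15 bp
  27–44 → 18 bp
  45–56 → 12 bp
  57–84 → 28 bp
  85–146 → 62 bp
  147–179 → 33 bp
Sorted largest to smallest: 62, 33, 28, 18, 15, 12, 11 bp.

62, 33, 28, 18, 15, 12, 11 bp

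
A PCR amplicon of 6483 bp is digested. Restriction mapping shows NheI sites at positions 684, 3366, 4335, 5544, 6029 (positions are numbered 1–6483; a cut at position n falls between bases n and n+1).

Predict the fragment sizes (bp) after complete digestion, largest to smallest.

2682, 1209, 969, 684, 485, 454 bp

Linear molecule, 5 cuts → 6 fragments:
  684 − 0 = 684 bp
  3366 − 684 = 2682 bp
  4335 − 3366 = 969 bp
  5544 − 4335 = 1209 bp
  6029 − 5544 = 485 bp
  6483 − 6029 = 454 bp
Sorted largest to smallest: 2682, 1209, 969, 684, 485, 454 bp.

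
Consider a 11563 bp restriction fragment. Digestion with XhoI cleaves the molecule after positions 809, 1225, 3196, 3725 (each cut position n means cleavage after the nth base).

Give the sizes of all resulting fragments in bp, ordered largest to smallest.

7838, 1971, 809, 529, 416 bp

Linear molecule, 4 cuts → 5 fragments:
  809 − 0 = 809 bp
  1225 − 809 = 416 bp
  3196 − 1225 = 1971 bp
  3725 − 3196 = 529 bp
  11563 − 3725 = 7838 bp
Sorted largest to smallest: 7838, 1971, 809, 529, 416 bp.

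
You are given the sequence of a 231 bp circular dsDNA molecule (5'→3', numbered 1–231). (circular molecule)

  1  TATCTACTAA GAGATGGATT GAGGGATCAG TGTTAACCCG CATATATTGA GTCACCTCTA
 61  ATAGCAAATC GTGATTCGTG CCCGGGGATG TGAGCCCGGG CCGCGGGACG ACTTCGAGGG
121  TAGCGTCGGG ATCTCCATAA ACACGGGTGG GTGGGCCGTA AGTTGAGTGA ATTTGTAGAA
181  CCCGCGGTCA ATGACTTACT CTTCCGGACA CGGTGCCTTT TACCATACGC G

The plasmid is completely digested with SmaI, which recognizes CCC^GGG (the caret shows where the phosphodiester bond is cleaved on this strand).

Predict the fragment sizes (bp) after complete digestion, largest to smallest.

SmaI sites (CCCGGG) start at positions 81, 95.
SmaI cuts after base 3 of each site, so after positions 83, 97.
Circular molecule, 2 cuts → 2 fragments:
  84–97 → 14 bp
  98–231 then 1–83 → 134 + 83 = 217 bp
Sorted largest to smallest: 217, 14 bp.

217, 14 bp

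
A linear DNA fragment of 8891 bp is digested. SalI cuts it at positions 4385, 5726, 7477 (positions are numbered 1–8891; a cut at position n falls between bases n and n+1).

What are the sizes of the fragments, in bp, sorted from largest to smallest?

Linear molecule, 3 cuts → 4 fragments:
  4385 − 0 = 4385 bp
  5726 − 4385 = 1341 bp
  7477 − 5726 = 1751 bp
  8891 − 7477 = 1414 bp
Sorted largest to smallest: 4385, 1751, 1414, 1341 bp.

4385, 1751, 1414, 1341 bp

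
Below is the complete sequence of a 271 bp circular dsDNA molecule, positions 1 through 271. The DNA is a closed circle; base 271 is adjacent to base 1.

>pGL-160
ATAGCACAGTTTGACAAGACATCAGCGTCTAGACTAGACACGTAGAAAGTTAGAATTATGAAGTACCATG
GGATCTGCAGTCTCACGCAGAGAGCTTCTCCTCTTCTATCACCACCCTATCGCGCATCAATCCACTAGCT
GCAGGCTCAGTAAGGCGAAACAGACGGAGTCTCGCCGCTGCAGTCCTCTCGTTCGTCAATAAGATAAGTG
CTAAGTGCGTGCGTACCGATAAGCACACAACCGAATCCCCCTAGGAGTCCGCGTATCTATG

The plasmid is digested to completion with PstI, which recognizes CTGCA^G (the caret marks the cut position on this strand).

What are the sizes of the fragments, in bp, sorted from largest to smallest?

PstI sites (CTGCAG) start at positions 75, 139, 178.
PstI cuts after base 5 of each site (before the last base), so after positions 79, 143, 182.
Circular molecule, 3 cuts → 3 fragments:
  80–143 → 64 bp
  144–182 → 39 bp
  183–271 then 1–79 → 89 + 79 = 168 bp
Sorted largest to smallest: 168, 64, 39 bp.

168, 64, 39 bp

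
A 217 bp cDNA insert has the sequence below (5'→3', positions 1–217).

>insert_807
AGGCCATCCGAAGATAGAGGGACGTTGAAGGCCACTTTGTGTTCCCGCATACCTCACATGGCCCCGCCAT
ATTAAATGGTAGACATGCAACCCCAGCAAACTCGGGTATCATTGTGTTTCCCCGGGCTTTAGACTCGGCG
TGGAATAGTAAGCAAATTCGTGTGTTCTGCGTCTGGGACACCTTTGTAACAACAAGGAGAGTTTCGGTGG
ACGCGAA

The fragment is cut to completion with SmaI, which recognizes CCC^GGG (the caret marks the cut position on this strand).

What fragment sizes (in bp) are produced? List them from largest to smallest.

The SmaI site (CCCGGG) starts at position 121.
SmaI cuts after base 3 of each site, so after position 123.
Linear molecule, 1 cut → 2 fragments:
  1–123 → 123 bp
  124–217 → 94 bp
Sorted largest to smallest: 123, 94 bp.

123, 94 bp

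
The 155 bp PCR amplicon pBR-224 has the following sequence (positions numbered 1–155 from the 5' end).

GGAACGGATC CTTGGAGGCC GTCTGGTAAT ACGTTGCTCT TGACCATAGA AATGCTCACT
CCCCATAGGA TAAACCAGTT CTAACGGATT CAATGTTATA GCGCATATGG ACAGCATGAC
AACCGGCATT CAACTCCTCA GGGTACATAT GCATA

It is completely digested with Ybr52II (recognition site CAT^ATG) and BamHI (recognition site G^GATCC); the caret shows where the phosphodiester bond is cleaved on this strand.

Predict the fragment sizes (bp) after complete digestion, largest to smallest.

Ybr52II sites (CATATG) start at positions 104, 146.
Ybr52II cuts after base 3 of each site, so after positions 106, 148.
The BamHI site (GGATCC) starts at position 6.
BamHI cuts after the first base of each site, so after position 6.
Combined cut positions: 6, 106, 148.
Linear molecule, 3 cuts → 4 fragments:
  1–6 → 6 bp
  7–106 → 100 bp
  107–148 → 42 bp
  149–155 → 7 bp
Sorted largest to smallest: 100, 42, 7, 6 bp.

100, 42, 7, 6 bp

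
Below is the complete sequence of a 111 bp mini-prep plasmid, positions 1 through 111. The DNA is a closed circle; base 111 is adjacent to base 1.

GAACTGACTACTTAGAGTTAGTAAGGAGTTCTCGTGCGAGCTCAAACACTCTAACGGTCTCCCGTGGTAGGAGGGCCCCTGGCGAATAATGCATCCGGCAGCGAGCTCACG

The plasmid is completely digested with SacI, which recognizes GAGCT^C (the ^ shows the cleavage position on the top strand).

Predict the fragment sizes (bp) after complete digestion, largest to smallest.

65, 46 bp

SacI sites (GAGCTC) start at positions 38, 103.
SacI cuts after base 5 of each site (before the last base), so after positions 42, 107.
Circular molecule, 2 cuts → 2 fragments:
  43–107 → 65 bp
  108–111 then 1–42 → 4 + 42 = 46 bp
Sorted largest to smallest: 65, 46 bp.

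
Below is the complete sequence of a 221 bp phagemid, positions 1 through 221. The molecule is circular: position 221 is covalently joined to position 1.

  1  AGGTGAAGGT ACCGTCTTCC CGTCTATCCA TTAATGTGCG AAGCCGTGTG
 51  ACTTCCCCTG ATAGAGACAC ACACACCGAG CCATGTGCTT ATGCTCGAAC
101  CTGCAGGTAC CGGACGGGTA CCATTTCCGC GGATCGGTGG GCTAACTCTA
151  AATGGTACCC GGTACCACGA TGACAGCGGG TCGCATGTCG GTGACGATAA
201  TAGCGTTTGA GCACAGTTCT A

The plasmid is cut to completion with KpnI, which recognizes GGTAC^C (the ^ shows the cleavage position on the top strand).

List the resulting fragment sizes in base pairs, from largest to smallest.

KpnI sites (GGTACC) start at positions 8, 106, 117, 154, 161.
KpnI cuts after base 5 of each site (before the last base), so after positions 12, 110, 121, 158, 165.
Circular molecule, 5 cuts → 5 fragments:
  13–110 → 98 bp
  111–121 → 11 bp
  122–158 → 37 bp
  159–165 → 7 bp
  166–221 then 1–12 → 56 + 12 = 68 bp
Sorted largest to smallest: 98, 68, 37, 11, 7 bp.

98, 68, 37, 11, 7 bp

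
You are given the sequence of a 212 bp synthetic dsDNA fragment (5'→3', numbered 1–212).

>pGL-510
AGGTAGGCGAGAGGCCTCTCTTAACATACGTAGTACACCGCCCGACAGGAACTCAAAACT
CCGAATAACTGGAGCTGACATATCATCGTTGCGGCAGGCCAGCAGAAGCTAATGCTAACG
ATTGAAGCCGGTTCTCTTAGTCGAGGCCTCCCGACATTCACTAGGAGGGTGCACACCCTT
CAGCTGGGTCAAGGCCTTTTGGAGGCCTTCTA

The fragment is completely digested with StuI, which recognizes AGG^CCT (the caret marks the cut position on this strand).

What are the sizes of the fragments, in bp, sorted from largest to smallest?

132, 48, 14, 11, 7 bp

StuI sites (AGGCCT) start at positions 12, 144, 192, 203.
StuI cuts after base 3 of each site, so after positions 14, 146, 194, 205.
Linear molecule, 4 cuts → 5 fragments:
  1–14 → 14 bp
  15–146 → 132 bp
  147–194 → 48 bp
  195–205 → 11 bp
  206–212 → 7 bp
Sorted largest to smallest: 132, 48, 14, 11, 7 bp.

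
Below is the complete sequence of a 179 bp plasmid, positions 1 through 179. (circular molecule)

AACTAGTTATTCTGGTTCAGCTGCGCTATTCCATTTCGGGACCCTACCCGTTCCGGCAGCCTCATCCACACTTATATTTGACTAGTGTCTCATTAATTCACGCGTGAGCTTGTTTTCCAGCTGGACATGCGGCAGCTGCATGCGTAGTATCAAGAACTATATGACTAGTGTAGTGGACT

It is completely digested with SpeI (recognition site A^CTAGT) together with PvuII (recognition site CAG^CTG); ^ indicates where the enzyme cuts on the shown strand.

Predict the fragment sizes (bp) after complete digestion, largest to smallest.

SpeI sites (ACTAGT) start at positions 2, 81, 164.
SpeI cuts after the first base of each site, so after positions 2, 81, 164.
PvuII sites (CAGCTG) start at positions 18, 118, 133.
PvuII cuts after base 3 of each site, so after positions 20, 120, 135.
Combined cut positions: 2, 20, 81, 120, 135, 164.
Circular molecule, 6 cuts → 6 fragments:
  3–20 → 18 bp
  21–81 → 61 bp
  82–120 → 39 bp
  121–135 → 15 bp
  136–164 → 29 bp
  165–179 then 1–2 → 15 + 2 = 17 bp
Sorted largest to smallest: 61, 39, 29, 18, 17, 15 bp.

61, 39, 29, 18, 17, 15 bp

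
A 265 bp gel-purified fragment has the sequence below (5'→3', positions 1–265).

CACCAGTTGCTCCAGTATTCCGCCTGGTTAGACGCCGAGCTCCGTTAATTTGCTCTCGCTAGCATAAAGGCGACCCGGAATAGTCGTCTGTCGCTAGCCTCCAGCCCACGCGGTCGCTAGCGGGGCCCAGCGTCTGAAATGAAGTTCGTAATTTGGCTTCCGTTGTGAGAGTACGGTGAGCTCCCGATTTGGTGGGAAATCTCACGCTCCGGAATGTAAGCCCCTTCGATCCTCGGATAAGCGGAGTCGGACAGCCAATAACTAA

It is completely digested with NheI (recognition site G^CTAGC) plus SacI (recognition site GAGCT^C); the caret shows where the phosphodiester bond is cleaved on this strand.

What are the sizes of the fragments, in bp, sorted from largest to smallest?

NheI sites (GCTAGC) start at positions 58, 93, 116.
NheI cuts after the first base of each site, so after positions 58, 93, 116.
SacI sites (GAGCTC) start at positions 37, 178.
SacI cuts after base 5 of each site (before the last base), so after positions 41, 182.
Combined cut positions: 41, 58, 93, 116, 182.
Linear molecule, 5 cuts → 6 fragments:
  1–41 → 41 bp
  42–58 → 17 bp
  59–93 → 35 bp
  94–116 → 23 bp
  117–182 → 66 bp
  183–265 → 83 bp
Sorted largest to smallest: 83, 66, 41, 35, 23, 17 bp.

83, 66, 41, 35, 23, 17 bp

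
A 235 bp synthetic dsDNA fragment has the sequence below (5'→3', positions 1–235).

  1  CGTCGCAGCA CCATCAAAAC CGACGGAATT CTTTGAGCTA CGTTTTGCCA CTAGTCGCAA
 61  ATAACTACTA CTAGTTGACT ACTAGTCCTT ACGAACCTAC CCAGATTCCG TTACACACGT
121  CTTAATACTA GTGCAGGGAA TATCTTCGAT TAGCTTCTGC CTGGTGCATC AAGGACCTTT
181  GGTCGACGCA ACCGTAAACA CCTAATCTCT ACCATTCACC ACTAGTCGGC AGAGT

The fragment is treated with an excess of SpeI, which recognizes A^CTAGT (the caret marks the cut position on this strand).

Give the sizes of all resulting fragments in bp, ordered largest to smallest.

94, 50, 46, 20, 14, 11 bp

SpeI sites (ACTAGT) start at positions 50, 70, 81, 127, 221.
SpeI cuts after the first base of each site, so after positions 50, 70, 81, 127, 221.
Linear molecule, 5 cuts → 6 fragments:
  1–50 → 50 bp
  51–70 → 20 bp
  71–81 → 11 bp
  82–127 → 46 bp
  128–221 → 94 bp
  222–235 → 14 bp
Sorted largest to smallest: 94, 50, 46, 20, 14, 11 bp.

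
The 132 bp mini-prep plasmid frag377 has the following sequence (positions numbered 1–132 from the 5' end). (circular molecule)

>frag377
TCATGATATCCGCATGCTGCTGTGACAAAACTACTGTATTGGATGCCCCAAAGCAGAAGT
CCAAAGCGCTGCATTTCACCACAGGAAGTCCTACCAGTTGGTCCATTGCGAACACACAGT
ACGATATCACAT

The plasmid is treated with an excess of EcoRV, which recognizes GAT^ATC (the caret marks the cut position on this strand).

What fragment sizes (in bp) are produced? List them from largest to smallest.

EcoRV sites (GATATC) start at positions 5, 123.
EcoRV cuts after base 3 of each site, so after positions 7, 125.
Circular molecule, 2 cuts → 2 fragments:
  8–125 → 118 bp
  126–132 then 1–7 → 7 + 7 = 14 bp
Sorted largest to smallest: 118, 14 bp.

118, 14 bp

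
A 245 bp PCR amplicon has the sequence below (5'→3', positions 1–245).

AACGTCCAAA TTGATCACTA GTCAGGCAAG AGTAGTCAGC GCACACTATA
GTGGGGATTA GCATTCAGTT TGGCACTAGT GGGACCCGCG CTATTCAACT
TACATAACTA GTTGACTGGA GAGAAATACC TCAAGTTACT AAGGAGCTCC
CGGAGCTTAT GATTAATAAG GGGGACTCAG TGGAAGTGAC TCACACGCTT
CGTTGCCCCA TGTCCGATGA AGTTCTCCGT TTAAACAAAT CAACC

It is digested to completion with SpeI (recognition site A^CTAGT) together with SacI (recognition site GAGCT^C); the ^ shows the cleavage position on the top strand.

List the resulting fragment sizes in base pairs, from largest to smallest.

97, 58, 41, 32, 17 bp

SpeI sites (ACTAGT) start at positions 17, 75, 107.
SpeI cuts after the first base of each site, so after positions 17, 75, 107.
The SacI site (GAGCTC) starts at position 144.
SacI cuts after base 5 of each site (before the last base), so after position 148.
Combined cut positions: 17, 75, 107, 148.
Linear molecule, 4 cuts → 5 fragments:
  1–17 → 17 bp
  18–75 → 58 bp
  76–107 → 32 bp
  108–148 → 41 bp
  149–245 → 97 bp
Sorted largest to smallest: 97, 58, 41, 32, 17 bp.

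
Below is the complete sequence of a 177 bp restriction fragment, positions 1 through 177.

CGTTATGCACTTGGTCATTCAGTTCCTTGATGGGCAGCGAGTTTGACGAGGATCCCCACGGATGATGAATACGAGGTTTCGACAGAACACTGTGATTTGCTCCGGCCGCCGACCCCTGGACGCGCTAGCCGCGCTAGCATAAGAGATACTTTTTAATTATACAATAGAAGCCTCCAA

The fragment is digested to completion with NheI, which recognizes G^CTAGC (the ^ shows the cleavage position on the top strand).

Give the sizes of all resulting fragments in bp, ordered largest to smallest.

NheI sites (GCTAGC) start at positions 124, 133.
NheI cuts after the first base of each site, so after positions 124, 133.
Linear molecule, 2 cuts → 3 fragments:
  1–124 → 124 bp
  125–133 → 9 bp
  134–177 → 44 bp
Sorted largest to smallest: 124, 44, 9 bp.

124, 44, 9 bp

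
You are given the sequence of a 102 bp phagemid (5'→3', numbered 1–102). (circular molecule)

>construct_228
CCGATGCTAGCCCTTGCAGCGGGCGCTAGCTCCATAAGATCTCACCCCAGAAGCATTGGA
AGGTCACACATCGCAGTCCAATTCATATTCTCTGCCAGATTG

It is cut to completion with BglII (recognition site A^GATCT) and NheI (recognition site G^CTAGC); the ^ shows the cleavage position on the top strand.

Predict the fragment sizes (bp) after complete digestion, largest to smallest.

The BglII site (AGATCT) starts at position 37.
BglII cuts after the first base of each site, so after position 37.
NheI sites (GCTAGC) start at positions 6, 25.
NheI cuts after the first base of each site, so after positions 6, 25.
Combined cut positions: 6, 25, 37.
Circular molecule, 3 cuts → 3 fragments:
  7–25 → 19 bp
  26–37 → 12 bp
  38–102 then 1–6 → 65 + 6 = 71 bp
Sorted largest to smallest: 71, 19, 12 bp.

71, 19, 12 bp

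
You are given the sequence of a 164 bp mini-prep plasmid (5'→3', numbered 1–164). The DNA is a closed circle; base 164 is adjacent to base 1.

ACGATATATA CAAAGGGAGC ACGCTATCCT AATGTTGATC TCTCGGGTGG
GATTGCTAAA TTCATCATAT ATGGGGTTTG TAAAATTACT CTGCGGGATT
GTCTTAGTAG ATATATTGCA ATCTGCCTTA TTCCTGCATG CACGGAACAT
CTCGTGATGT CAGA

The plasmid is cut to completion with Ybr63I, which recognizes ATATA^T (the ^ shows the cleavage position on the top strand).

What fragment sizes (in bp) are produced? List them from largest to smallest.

Ybr63I sites (ATATAT) start at positions 4, 67, 111.
Ybr63I cuts after base 5 of each site (before the last base), so after positions 8, 71, 115.
Circular molecule, 3 cuts → 3 fragments:
  9–71 → 63 bp
  72–115 → 44 bp
  116–164 then 1–8 → 49 + 8 = 57 bp
Sorted largest to smallest: 63, 57, 44 bp.

63, 57, 44 bp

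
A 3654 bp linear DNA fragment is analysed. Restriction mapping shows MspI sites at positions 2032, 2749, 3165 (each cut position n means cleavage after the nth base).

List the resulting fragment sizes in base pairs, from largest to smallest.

Linear molecule, 3 cuts → 4 fragments:
  2032 − 0 = 2032 bp
  2749 − 2032 = 717 bp
  3165 − 2749 = 416 bp
  3654 − 3165 = 489 bp
Sorted largest to smallest: 2032, 717, 489, 416 bp.

2032, 717, 489, 416 bp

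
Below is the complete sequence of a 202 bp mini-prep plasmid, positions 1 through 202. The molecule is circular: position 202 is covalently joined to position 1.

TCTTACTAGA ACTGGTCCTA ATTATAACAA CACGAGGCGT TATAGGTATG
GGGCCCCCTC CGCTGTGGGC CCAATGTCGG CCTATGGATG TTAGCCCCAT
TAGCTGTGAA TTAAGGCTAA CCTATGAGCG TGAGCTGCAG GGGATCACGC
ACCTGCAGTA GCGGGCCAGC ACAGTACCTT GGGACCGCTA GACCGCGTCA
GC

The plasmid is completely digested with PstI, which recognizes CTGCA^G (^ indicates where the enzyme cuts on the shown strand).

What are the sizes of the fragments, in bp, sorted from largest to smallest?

184, 18 bp

PstI sites (CTGCAG) start at positions 135, 153.
PstI cuts after base 5 of each site (before the last base), so after positions 139, 157.
Circular molecule, 2 cuts → 2 fragments:
  140–157 → 18 bp
  158–202 then 1–139 → 45 + 139 = 184 bp
Sorted largest to smallest: 184, 18 bp.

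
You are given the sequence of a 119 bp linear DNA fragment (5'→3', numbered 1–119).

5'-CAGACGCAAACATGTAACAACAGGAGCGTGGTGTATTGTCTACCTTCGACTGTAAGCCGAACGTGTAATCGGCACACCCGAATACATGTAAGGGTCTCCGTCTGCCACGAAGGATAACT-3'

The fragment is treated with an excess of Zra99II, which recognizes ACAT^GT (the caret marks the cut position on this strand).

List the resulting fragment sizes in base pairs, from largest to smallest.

Zra99II sites (ACATGT) start at positions 10, 84.
Zra99II cuts after base 4 of each site, so after positions 13, 87.
Linear molecule, 2 cuts → 3 fragments:
  1–13 → 13 bp
  14–87 → 74 bp
  88–119 → 32 bp
Sorted largest to smallest: 74, 32, 13 bp.

74, 32, 13 bp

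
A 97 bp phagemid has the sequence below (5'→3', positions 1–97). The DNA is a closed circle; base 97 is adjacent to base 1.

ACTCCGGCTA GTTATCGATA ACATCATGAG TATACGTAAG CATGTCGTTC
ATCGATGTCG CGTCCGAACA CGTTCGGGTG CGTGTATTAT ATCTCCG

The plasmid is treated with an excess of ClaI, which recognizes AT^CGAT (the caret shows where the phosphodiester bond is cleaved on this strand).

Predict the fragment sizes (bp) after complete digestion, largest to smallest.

60, 37 bp

ClaI sites (ATCGAT) start at positions 14, 51.
ClaI cuts after base 2 of each site, so after positions 15, 52.
Circular molecule, 2 cuts → 2 fragments:
  16–52 → 37 bp
  53–97 then 1–15 → 45 + 15 = 60 bp
Sorted largest to smallest: 60, 37 bp.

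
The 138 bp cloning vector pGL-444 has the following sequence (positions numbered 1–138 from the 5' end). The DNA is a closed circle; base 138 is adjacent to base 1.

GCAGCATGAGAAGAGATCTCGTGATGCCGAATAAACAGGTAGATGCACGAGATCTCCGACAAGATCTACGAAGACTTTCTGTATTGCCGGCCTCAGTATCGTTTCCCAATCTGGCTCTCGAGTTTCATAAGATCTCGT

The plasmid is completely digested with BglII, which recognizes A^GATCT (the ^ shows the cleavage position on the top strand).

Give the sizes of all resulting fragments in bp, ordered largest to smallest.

68, 36, 22, 12 bp

BglII sites (AGATCT) start at positions 14, 50, 62, 130.
BglII cuts after the first base of each site, so after positions 14, 50, 62, 130.
Circular molecule, 4 cuts → 4 fragments:
  15–50 → 36 bp
  51–62 → 12 bp
  63–130 → 68 bp
  131–138 then 1–14 → 8 + 14 = 22 bp
Sorted largest to smallest: 68, 36, 22, 12 bp.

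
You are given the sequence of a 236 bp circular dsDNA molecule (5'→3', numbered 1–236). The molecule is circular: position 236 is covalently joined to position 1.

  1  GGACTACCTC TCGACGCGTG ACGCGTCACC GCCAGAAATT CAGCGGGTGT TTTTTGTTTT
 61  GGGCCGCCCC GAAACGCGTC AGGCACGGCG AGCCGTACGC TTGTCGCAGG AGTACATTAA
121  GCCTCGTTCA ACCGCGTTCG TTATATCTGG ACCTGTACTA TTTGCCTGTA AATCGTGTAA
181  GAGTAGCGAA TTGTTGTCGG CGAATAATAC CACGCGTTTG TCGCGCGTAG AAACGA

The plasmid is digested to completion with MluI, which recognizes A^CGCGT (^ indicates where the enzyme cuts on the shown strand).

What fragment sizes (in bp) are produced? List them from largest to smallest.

138, 53, 38, 7 bp

MluI sites (ACGCGT) start at positions 14, 21, 74, 212.
MluI cuts after the first base of each site, so after positions 14, 21, 74, 212.
Circular molecule, 4 cuts → 4 fragments:
  15–21 → 7 bp
  22–74 → 53 bp
  75–212 → 138 bp
  213–236 then 1–14 → 24 + 14 = 38 bp
Sorted largest to smallest: 138, 53, 38, 7 bp.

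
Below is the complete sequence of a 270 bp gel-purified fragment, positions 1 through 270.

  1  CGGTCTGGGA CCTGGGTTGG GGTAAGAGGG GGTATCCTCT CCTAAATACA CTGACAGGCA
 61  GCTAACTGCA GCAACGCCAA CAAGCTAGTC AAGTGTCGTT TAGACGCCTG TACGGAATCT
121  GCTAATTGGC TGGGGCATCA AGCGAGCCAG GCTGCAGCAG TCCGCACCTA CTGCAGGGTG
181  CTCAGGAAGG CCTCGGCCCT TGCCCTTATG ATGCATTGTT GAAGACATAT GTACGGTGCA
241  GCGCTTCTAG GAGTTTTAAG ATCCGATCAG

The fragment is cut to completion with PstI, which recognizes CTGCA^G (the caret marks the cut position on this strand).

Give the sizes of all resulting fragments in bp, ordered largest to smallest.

PstI sites (CTGCAG) start at positions 66, 152, 171.
PstI cuts after base 5 of each site (before the last base), so after positions 70, 156, 175.
Linear molecule, 3 cuts → 4 fragments:
  1–70 → 70 bp
  71–156 → 86 bp
  157–175 → 19 bp
  176–270 → 95 bp
Sorted largest to smallest: 95, 86, 70, 19 bp.

95, 86, 70, 19 bp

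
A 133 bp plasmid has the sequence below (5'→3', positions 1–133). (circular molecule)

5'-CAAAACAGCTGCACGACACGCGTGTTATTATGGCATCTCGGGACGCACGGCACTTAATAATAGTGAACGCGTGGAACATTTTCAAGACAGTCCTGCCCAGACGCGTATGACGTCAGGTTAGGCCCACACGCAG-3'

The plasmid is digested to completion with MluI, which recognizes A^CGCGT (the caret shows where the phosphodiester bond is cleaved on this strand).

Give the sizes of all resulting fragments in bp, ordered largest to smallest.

50, 49, 34 bp

MluI sites (ACGCGT) start at positions 18, 67, 101.
MluI cuts after the first base of each site, so after positions 18, 67, 101.
Circular molecule, 3 cuts → 3 fragments:
  19–67 → 49 bp
  68–101 → 34 bp
  102–133 then 1–18 → 32 + 18 = 50 bp
Sorted largest to smallest: 50, 49, 34 bp.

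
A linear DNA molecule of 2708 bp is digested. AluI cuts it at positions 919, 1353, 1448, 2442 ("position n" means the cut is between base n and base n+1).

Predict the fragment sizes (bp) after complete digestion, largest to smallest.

994, 919, 434, 266, 95 bp

Linear molecule, 4 cuts → 5 fragments:
  919 − 0 = 919 bp
  1353 − 919 = 434 bp
  1448 − 1353 = 95 bp
  2442 − 1448 = 994 bp
  2708 − 2442 = 266 bp
Sorted largest to smallest: 994, 919, 434, 266, 95 bp.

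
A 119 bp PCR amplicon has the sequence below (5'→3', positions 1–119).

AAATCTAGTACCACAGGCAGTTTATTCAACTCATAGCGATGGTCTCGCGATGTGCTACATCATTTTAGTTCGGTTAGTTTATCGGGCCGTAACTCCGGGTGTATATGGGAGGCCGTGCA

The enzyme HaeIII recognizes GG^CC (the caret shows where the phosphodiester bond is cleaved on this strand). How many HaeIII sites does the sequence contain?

GGCC occurs starting at positions 85, 111.
HaeIII cuts at 2 sites.

2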